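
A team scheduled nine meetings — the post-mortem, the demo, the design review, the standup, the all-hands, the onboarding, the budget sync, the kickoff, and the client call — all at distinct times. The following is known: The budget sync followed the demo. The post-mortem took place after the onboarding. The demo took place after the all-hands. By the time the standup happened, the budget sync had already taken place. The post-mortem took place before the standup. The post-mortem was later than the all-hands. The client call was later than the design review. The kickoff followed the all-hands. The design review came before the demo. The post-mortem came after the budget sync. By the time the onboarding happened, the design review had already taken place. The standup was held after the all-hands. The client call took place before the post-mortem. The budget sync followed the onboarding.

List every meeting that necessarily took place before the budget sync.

Directly stated before the budget sync: the demo and the onboarding.
The all-hands reaches the budget sync via the all-hands → the demo → the budget sync.
The design review reaches the budget sync via the design review → the demo → the budget sync.
No chain forces the post-mortem (or any of the others) ahead of the budget sync.

the all-hands, the demo, the design review, the onboarding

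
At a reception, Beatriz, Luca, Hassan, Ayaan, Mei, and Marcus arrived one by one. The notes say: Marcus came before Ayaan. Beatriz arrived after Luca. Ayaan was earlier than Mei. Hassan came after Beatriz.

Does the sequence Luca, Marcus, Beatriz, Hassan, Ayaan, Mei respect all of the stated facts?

yes

Check each stated constraint against the proposed order — e.g. Luca is ahead of Beatriz; Marcus is ahead of Ayaan. Every pair is in the required order; nothing is violated.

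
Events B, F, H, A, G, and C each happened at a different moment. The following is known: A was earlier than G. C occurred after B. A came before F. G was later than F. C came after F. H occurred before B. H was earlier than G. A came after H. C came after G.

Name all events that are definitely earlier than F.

Directly stated before F: A.
H reaches F via H → A → F.
No chain forces C (or any of the others) ahead of F.

A, H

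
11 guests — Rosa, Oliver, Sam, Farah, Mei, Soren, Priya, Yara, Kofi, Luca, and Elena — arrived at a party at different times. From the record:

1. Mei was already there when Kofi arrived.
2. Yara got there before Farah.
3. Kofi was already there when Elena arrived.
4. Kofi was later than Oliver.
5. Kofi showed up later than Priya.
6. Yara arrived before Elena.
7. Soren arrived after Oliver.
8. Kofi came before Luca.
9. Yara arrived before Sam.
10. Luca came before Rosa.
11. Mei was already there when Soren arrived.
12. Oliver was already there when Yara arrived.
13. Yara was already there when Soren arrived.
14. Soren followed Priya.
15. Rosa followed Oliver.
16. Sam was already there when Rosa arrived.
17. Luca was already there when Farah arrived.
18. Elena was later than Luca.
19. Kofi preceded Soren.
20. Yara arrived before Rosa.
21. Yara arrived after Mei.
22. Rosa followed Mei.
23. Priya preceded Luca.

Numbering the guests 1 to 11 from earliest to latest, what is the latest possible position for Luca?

Luca must come before Elena, Farah, and Rosa — 3 guests forced after them.
Everything else can be placed before Luca in some valid order, so Luca can sit as late as position 11 − 3 = 8.

8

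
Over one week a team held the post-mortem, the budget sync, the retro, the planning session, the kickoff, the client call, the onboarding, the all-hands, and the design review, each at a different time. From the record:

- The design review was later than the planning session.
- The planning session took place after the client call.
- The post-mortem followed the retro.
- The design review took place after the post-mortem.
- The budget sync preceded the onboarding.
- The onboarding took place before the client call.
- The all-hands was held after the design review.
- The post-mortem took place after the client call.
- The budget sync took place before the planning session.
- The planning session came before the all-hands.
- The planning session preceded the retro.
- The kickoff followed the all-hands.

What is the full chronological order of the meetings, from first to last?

the budget sync, the onboarding, the client call, the planning session, the retro, the post-mortem, the design review, the all-hands, the kickoff

The constraints fix every adjacent pair, so only one ordering works:
the budget sync → the onboarding → the client call → the planning session → the retro → the post-mortem → the design review → the all-hands → the kickoff.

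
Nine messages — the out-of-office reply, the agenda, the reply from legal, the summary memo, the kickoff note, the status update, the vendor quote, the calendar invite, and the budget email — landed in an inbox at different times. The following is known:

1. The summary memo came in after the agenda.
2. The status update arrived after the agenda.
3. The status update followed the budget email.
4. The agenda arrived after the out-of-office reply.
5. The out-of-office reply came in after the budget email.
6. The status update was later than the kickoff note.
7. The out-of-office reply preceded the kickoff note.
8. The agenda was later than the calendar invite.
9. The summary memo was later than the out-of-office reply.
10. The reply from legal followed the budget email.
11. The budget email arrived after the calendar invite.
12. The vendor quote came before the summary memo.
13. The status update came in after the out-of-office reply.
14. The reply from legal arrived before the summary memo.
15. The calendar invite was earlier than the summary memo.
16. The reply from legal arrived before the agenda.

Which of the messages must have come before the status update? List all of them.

the agenda, the budget email, the calendar invite, the kickoff note, the out-of-office reply, the reply from legal

Directly stated before the status update: the agenda, the budget email, the kickoff note, and the out-of-office reply.
The calendar invite reaches the status update via the calendar invite → the budget email → the status update.
The reply from legal reaches the status update via the reply from legal → the agenda → the status update.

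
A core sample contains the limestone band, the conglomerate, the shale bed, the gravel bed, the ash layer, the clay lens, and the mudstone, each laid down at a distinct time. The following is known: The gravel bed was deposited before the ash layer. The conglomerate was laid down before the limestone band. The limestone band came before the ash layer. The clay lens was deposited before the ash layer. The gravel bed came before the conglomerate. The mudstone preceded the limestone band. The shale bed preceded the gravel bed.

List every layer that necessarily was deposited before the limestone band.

Directly stated before the limestone band: the conglomerate and the mudstone.
The gravel bed reaches the limestone band via the gravel bed → the conglomerate → the limestone band.
The shale bed reaches the limestone band via the shale bed → the gravel bed → the conglomerate → the limestone band.
No chain forces the ash layer (or any of the others) ahead of the limestone band.

the conglomerate, the gravel bed, the mudstone, the shale bed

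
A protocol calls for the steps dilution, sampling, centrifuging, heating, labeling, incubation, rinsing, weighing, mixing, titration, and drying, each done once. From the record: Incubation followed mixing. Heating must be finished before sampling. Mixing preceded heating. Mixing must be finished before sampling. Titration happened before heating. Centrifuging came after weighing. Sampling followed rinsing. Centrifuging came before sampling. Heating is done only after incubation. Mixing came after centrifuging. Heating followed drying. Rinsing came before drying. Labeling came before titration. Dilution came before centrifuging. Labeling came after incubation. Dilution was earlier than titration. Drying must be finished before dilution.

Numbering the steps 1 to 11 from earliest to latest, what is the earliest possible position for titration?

Centrifuging, dilution, drying, incubation, labeling, mixing, rinsing, and weighing must all come before titration — 8 forced predecessors.
Nothing else is forced ahead of titration, so its earliest slot is position 8 + 1 = 9.

9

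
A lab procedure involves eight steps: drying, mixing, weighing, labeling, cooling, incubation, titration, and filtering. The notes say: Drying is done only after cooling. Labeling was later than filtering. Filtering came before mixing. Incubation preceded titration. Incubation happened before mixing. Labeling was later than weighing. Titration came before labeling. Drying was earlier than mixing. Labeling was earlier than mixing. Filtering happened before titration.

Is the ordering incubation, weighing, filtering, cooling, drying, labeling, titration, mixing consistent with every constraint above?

no

The constraints require titration before labeling, but in the proposed sequence labeling appears ahead of titration. That one violation is enough.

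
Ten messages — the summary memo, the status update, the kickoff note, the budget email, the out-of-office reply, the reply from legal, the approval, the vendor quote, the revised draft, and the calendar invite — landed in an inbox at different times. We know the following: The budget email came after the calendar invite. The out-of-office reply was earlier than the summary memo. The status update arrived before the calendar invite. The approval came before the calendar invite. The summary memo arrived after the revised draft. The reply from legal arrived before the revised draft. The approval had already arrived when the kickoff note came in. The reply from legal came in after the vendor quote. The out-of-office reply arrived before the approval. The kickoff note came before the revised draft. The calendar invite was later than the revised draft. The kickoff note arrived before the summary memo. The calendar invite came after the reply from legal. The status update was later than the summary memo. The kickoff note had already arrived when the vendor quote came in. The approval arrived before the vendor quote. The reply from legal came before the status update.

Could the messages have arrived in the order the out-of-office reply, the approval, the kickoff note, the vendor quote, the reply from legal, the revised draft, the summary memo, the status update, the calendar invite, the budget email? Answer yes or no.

Check each stated constraint against the proposed order — e.g. the out-of-office reply is ahead of the summary memo; the approval is ahead of the calendar invite. Every pair is in the required order; nothing is violated.

yes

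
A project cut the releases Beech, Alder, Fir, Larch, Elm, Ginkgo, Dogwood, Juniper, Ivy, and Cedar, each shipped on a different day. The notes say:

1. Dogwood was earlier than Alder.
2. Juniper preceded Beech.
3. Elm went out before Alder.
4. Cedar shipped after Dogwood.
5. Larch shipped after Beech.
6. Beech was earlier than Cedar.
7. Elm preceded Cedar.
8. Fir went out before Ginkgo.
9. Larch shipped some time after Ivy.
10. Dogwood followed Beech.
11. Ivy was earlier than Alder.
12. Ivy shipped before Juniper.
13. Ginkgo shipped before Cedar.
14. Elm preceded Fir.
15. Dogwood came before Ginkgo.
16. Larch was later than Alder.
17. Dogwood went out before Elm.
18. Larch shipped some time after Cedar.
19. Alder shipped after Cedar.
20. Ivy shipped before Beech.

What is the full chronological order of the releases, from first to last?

The constraints fix every adjacent pair, so only one ordering works:
Ivy → Juniper → Beech → Dogwood → Elm → Fir → Ginkgo → Cedar → Alder → Larch.

Ivy, Juniper, Beech, Dogwood, Elm, Fir, Ginkgo, Cedar, Alder, Larch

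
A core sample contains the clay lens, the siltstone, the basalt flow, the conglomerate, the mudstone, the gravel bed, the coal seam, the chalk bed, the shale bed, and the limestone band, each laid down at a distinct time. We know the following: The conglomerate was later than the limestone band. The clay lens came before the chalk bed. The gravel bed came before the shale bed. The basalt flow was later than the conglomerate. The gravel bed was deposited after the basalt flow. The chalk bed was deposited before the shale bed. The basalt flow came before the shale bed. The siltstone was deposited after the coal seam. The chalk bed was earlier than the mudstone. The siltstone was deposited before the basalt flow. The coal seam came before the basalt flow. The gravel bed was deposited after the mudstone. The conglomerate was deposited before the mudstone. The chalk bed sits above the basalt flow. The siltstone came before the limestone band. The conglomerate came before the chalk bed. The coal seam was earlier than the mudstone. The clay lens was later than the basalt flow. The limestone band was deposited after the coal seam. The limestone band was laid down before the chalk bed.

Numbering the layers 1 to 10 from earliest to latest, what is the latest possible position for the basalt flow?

The basalt flow must come before the chalk bed, the clay lens, the gravel bed, the mudstone, and the shale bed — 5 layers forced after it.
Everything else can be placed before the basalt flow in some valid order, so the basalt flow can sit as late as position 10 − 5 = 5.

5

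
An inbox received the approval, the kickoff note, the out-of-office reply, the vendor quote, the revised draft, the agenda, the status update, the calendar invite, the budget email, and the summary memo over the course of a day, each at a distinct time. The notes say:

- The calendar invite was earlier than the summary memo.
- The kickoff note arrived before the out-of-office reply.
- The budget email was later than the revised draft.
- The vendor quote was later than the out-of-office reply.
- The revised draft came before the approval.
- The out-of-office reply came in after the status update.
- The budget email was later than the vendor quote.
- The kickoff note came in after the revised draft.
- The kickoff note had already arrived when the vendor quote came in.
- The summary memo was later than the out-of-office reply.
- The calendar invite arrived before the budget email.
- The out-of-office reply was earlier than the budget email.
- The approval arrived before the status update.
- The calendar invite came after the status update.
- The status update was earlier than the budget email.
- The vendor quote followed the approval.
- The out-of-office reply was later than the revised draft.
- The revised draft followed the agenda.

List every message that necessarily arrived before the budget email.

the agenda, the approval, the calendar invite, the kickoff note, the out-of-office reply, the revised draft, the status update, the vendor quote

Directly stated before the budget email: the calendar invite, the out-of-office reply, the revised draft, the status update, and the vendor quote.
The agenda reaches the budget email via the agenda → the revised draft → the budget email.
The approval reaches the budget email via the approval → the vendor quote → the budget email.
The kickoff note reaches the budget email via the kickoff note → the out-of-office reply → the budget email.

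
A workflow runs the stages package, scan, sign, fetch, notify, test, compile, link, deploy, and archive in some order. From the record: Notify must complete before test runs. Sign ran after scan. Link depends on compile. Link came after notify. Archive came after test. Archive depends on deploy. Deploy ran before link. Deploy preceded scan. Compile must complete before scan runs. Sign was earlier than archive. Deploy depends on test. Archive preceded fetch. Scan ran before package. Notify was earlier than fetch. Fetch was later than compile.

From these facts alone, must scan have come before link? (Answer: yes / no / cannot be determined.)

cannot be determined

No chain of stated constraints runs from scan to link, and none runs from link to scan either.
So the relative order of scan and link is not fixed by the given facts.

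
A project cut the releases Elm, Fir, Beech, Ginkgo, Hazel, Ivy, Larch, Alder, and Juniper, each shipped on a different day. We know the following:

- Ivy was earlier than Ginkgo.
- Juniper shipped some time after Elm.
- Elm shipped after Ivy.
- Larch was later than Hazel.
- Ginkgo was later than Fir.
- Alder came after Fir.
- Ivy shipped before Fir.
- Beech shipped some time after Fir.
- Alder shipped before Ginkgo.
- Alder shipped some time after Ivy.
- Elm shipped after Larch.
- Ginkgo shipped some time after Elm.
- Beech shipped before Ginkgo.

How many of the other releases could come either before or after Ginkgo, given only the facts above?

Forced before Ginkgo: Alder, Beech, Elm, Fir, Hazel, Ivy, and Larch.
That leaves Juniper with no forced order relative to Ginkgo — 1.

1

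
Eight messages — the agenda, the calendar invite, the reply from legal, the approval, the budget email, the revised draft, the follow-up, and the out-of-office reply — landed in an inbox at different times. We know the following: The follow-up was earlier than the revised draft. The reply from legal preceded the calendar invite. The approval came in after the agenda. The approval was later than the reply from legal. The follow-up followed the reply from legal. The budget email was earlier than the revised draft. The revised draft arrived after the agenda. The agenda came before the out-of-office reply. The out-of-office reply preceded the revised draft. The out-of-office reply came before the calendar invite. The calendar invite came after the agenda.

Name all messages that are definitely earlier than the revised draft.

the agenda, the budget email, the follow-up, the out-of-office reply, the reply from legal

Directly stated before the revised draft: the agenda, the budget email, the follow-up, and the out-of-office reply.
The reply from legal reaches the revised draft via the reply from legal → the follow-up → the revised draft.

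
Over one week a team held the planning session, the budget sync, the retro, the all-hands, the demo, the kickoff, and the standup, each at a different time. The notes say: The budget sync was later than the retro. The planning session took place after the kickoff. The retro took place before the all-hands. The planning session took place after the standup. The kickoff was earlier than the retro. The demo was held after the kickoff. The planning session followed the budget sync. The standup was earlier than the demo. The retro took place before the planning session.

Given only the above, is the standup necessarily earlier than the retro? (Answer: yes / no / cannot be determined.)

No chain of stated constraints runs from the standup to the retro, and none runs from the retro to the standup either.
So the relative order of the standup and the retro is not fixed by the given facts.

cannot be determined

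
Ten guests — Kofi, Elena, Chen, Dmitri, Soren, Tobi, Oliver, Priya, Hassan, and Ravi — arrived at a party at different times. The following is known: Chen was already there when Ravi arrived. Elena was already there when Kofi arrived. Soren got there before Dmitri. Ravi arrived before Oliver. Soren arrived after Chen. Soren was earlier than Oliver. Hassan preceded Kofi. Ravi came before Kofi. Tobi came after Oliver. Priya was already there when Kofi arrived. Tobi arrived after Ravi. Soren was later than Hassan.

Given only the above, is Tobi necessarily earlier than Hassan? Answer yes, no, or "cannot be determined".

Tracing the constraints gives Hassan → Soren → Oliver → Tobi, so Hassan must come before Tobi.
That means Tobi cannot be before Hassan.

no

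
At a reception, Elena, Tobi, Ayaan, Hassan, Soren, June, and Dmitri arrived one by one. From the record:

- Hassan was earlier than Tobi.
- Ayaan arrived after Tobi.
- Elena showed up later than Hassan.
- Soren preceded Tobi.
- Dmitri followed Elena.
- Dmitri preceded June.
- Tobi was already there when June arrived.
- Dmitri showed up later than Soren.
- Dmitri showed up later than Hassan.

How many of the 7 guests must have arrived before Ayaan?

3

Directly stated before Ayaan: Tobi.
Hassan reaches Ayaan via Hassan → Tobi → Ayaan.
Soren reaches Ayaan via Soren → Tobi → Ayaan.
No chain forces June (or any of the others) ahead of Ayaan.
That's Hassan, Soren, and Tobi — 3 in all.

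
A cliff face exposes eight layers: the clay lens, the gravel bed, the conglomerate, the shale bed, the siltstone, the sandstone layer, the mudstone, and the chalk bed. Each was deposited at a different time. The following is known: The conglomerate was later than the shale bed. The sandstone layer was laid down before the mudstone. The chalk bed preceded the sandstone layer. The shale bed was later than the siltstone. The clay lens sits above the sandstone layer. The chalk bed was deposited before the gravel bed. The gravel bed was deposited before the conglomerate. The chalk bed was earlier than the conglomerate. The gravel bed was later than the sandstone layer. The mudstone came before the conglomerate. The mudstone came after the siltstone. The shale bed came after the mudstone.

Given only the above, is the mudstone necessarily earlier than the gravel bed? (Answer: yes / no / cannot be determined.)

No chain of stated constraints runs from the mudstone to the gravel bed, and none runs from the gravel bed to the mudstone either.
So the relative order of the mudstone and the gravel bed is not fixed by the given facts.

cannot be determined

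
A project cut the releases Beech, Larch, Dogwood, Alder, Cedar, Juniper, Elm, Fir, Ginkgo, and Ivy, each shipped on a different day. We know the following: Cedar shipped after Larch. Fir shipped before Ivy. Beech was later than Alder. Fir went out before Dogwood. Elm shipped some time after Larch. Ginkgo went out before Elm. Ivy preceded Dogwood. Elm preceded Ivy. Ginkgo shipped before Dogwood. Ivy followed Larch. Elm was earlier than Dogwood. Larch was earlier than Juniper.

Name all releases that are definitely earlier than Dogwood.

Elm, Fir, Ginkgo, Ivy, Larch

Directly stated before Dogwood: Elm, Fir, Ginkgo, and Ivy.
Larch reaches Dogwood via Larch → Ivy → Dogwood.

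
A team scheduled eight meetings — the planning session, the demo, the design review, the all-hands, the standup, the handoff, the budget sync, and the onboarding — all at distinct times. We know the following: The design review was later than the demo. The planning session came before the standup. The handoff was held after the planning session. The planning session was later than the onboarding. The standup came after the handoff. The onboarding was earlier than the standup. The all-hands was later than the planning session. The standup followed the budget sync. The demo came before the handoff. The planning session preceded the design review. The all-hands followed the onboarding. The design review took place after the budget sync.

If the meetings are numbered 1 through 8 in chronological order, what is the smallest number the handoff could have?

The demo, the onboarding, and the planning session must all come before the handoff — 3 forced predecessors.
Nothing else is forced ahead of the handoff, so its earliest slot is position 3 + 1 = 4.

4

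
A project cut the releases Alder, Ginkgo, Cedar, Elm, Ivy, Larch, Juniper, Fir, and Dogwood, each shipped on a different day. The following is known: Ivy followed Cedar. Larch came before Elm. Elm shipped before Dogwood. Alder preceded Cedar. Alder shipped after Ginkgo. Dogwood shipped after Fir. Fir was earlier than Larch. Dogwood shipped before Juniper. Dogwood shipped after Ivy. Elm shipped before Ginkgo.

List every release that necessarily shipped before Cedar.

Alder, Elm, Fir, Ginkgo, Larch

Directly stated before Cedar: Alder.
Elm reaches Cedar via Elm → Ginkgo → Alder → Cedar.
Fir reaches Cedar via Fir → Larch → Elm → Ginkgo → Alder → Cedar.
Ginkgo reaches Cedar via Ginkgo → Alder → Cedar.
Likewise Larch reaches Cedar by chaining the stated constraints.
No chain forces Juniper (or any of the others) ahead of Cedar.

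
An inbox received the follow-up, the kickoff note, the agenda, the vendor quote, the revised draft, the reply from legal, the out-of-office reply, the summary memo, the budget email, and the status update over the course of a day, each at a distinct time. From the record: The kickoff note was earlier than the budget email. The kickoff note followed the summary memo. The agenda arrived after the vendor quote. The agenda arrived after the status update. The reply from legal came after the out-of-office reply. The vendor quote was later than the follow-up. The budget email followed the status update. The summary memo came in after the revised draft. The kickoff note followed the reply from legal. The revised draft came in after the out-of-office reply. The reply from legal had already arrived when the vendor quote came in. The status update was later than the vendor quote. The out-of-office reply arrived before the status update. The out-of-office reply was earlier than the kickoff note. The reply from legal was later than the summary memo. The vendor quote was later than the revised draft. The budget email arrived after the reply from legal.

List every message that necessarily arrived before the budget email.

Directly stated before the budget email: the kickoff note, the reply from legal, and the status update.
The follow-up reaches the budget email via the follow-up → the vendor quote → the status update → the budget email.
The out-of-office reply reaches the budget email via the out-of-office reply → the kickoff note → the budget email.
The revised draft reaches the budget email via the revised draft → the vendor quote → the status update → the budget email.
Likewise the summary memo and the vendor quote each reach the budget email by chaining the stated constraints.
No chain forces the agenda ahead of the budget email.

the follow-up, the kickoff note, the out-of-office reply, the reply from legal, the revised draft, the status update, the summary memo, the vendor quote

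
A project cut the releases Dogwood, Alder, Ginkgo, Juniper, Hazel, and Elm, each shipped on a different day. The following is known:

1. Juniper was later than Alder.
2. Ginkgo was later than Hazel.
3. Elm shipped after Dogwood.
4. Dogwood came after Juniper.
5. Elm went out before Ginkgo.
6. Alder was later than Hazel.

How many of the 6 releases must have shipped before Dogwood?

Directly stated before Dogwood: Juniper.
Alder reaches Dogwood via Alder → Juniper → Dogwood.
Hazel reaches Dogwood via Hazel → Alder → Juniper → Dogwood.
No chain forces Elm (or any of the others) ahead of Dogwood.
That's Alder, Hazel, and Juniper — 3 in all.

3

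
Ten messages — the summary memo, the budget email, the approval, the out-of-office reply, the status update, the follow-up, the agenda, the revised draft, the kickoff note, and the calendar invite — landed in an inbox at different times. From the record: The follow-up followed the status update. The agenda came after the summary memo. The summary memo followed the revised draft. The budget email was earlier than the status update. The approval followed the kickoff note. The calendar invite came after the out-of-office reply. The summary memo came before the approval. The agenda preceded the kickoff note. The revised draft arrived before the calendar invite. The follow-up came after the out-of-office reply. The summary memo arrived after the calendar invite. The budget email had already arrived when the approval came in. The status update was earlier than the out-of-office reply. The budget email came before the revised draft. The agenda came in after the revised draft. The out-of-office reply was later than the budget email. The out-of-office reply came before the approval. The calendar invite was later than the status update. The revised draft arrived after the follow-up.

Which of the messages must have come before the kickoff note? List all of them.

the agenda, the budget email, the calendar invite, the follow-up, the out-of-office reply, the revised draft, the status update, the summary memo

Directly stated before the kickoff note: the agenda.
The budget email reaches the kickoff note via the budget email → the revised draft → the agenda → the kickoff note.
The calendar invite reaches the kickoff note via the calendar invite → the summary memo → the agenda → the kickoff note.
The follow-up reaches the kickoff note via the follow-up → the revised draft → the agenda → the kickoff note.
Likewise the out-of-office reply, the revised draft, the status update, and the summary memo each reach the kickoff note by chaining the stated constraints.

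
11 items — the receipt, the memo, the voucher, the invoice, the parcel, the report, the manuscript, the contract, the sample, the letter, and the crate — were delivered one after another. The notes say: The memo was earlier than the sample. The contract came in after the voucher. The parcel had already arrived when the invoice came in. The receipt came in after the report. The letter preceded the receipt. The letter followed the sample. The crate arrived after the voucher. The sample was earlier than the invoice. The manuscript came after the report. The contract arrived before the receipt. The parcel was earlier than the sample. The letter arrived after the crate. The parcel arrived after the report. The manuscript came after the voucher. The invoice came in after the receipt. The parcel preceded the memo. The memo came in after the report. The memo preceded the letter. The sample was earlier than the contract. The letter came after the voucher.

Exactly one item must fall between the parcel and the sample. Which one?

Tracing the constraints gives the parcel → the memo → the sample, so the memo sits after the parcel and before the sample.
No other item is forced both after the parcel and before the sample.

the memo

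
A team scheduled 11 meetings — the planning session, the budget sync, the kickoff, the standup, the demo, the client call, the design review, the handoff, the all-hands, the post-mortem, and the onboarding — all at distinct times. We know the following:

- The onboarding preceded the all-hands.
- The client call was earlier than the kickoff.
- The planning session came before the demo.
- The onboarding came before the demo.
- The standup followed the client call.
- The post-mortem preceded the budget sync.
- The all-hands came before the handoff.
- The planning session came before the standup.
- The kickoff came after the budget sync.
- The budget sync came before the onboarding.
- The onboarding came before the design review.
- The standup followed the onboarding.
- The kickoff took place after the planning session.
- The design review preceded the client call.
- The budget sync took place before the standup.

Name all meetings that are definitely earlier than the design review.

Directly stated before the design review: the onboarding.
The budget sync reaches the design review via the budget sync → the onboarding → the design review.
The post-mortem reaches the design review via the post-mortem → the budget sync → the onboarding → the design review.

the budget sync, the onboarding, the post-mortem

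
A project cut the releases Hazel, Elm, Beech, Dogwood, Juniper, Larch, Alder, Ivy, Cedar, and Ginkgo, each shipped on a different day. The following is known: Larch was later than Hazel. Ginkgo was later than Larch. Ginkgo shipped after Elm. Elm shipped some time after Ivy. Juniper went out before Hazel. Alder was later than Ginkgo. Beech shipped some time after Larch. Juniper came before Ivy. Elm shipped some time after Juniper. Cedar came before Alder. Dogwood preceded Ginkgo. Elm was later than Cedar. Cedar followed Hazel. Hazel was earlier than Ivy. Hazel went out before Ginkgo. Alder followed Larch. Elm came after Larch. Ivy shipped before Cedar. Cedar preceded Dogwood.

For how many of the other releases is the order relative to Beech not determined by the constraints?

6

Forced before Beech: Hazel, Juniper, and Larch.
That leaves Alder, Cedar, Dogwood, Elm, Ginkgo, and Ivy with no forced order relative to Beech — 6.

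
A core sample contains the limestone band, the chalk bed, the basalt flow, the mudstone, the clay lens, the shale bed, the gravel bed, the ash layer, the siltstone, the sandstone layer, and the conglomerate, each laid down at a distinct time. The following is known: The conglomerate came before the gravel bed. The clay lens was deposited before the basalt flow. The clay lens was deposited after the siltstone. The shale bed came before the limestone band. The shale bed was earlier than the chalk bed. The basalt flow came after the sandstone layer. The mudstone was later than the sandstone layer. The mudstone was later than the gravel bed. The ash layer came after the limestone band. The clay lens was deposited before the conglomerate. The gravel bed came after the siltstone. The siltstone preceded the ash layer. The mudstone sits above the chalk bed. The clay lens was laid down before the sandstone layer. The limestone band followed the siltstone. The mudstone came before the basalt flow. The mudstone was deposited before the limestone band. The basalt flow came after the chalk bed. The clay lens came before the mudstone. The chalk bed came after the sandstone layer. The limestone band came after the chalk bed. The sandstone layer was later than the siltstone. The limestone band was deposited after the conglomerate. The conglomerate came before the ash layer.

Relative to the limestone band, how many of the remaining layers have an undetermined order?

1

Forced before the limestone band: the chalk bed, the clay lens, the conglomerate, the gravel bed, the mudstone, the sandstone layer, the shale bed, and the siltstone; forced after the limestone band: the ash layer.
That leaves the basalt flow with no forced order relative to the limestone band — 1.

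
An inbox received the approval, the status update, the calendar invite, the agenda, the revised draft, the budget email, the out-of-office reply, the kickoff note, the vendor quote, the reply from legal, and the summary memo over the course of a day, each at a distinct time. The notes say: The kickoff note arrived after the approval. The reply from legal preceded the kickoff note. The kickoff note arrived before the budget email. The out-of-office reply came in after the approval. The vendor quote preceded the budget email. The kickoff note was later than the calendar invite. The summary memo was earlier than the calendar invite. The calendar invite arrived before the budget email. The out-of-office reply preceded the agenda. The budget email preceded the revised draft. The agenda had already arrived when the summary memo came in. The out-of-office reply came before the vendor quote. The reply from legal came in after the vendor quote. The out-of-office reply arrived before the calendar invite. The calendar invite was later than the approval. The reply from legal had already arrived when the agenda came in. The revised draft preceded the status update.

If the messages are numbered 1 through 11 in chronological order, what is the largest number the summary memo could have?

The summary memo must come before the budget email, the calendar invite, the kickoff note, the revised draft, and the status update — 5 messages forced after it.
Everything else can be placed before the summary memo in some valid order, so the summary memo can sit as late as position 11 − 5 = 6.

6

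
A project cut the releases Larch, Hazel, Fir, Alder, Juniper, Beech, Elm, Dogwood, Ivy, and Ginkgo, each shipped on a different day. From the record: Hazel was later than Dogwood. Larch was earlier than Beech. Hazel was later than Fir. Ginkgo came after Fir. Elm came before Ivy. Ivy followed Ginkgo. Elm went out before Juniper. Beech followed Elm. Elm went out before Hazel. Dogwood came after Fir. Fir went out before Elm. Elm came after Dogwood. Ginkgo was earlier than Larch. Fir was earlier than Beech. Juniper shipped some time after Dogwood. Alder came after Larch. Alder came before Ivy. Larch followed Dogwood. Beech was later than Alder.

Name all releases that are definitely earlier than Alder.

Dogwood, Fir, Ginkgo, Larch

Directly stated before Alder: Larch.
Dogwood reaches Alder via Dogwood → Larch → Alder.
Fir reaches Alder via Fir → Dogwood → Larch → Alder.
Ginkgo reaches Alder via Ginkgo → Larch → Alder.
No chain forces Hazel (or any of the others) ahead of Alder.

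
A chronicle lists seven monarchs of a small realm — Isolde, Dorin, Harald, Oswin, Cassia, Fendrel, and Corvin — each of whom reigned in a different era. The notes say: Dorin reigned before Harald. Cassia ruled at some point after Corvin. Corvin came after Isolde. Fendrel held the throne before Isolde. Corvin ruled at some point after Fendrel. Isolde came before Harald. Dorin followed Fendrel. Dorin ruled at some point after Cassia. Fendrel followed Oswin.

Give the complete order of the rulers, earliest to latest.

Oswin, Fendrel, Isolde, Corvin, Cassia, Dorin, Harald

The constraints fix every adjacent pair, so only one ordering works:
Oswin → Fendrel → Isolde → Corvin → Cassia → Dorin → Harald.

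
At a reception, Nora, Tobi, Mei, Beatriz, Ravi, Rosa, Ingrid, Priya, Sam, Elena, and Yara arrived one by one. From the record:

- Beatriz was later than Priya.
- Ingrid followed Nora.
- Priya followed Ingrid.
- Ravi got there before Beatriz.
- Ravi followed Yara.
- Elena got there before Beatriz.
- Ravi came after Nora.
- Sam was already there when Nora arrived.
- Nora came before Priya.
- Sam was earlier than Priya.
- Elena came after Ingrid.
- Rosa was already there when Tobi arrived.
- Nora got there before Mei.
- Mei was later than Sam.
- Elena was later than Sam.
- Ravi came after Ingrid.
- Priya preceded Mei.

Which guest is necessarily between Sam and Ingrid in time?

Nora

Tracing the constraints gives Sam → Nora → Ingrid, so Nora sits after Sam and before Ingrid.
No other guest is forced both after Sam and before Ingrid.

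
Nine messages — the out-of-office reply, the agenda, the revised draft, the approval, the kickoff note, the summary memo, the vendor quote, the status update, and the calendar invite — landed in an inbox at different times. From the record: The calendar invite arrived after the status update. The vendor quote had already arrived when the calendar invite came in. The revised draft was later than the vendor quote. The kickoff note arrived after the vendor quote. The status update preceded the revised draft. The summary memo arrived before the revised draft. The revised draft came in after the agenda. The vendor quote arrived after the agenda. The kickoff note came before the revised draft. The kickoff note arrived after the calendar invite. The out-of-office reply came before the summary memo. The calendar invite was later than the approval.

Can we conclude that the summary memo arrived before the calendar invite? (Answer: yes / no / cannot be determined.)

cannot be determined

No chain of stated constraints runs from the summary memo to the calendar invite, and none runs from the calendar invite to the summary memo either.
So the relative order of the summary memo and the calendar invite is not fixed by the given facts.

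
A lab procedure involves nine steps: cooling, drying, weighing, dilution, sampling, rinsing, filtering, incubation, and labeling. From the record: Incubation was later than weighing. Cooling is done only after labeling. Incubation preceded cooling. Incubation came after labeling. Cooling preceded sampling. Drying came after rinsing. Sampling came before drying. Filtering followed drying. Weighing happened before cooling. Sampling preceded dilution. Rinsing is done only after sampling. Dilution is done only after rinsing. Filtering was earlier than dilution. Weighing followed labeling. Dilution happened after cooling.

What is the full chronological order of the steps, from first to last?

labeling, weighing, incubation, cooling, sampling, rinsing, drying, filtering, dilution

The constraints fix every adjacent pair, so only one ordering works:
labeling → weighing → incubation → cooling → sampling → rinsing → drying → filtering → dilution.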